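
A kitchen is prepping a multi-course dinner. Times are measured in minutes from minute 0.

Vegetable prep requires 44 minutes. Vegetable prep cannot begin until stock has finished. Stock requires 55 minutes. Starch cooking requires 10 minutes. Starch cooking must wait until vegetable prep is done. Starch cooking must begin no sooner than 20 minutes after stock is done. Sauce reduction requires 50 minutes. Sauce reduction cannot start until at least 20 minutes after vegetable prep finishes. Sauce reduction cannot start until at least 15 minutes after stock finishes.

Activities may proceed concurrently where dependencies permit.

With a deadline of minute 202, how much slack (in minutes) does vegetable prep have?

33

Nothing blocks stock, so it runs from minute 0 to minute 55.
Vegetable prep cannot begin until stock (finishes minute 55). It runs from minute 55 to 55 + 44 = minute 99.

Working backward from the deadline:
Nothing follows sauce reduction; the deadline of minute 202 is its only limit. It must start by 202 − 50 = minute 152.
Nothing follows starch cooking; the deadline of minute 202 is its only limit. It must start by 202 − 10 = minute 192.
For vegetable prep: sauce reduction (must start by minute 152, minus 20-minute gap → minute 132); starch cooking (must start by minute 192). The most restrictive is minute 132; with a 44-minute duration, vegetable prep must start by minute 88.
So vegetable prep can start as early as minute 55 and as late as minute 88, giving 88 − 55 = 33 minutes of slack.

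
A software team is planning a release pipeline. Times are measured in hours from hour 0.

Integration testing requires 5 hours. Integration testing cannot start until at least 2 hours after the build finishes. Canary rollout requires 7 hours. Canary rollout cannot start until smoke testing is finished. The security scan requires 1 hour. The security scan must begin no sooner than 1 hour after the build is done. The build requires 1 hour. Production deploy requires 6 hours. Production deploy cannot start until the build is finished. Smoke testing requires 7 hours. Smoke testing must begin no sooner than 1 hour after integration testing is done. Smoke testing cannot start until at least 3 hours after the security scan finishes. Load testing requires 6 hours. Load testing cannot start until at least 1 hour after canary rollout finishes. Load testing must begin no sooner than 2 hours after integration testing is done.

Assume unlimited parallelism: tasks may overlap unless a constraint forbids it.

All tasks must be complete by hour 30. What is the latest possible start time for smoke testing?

Nothing follows load testing; the deadline of hour 30 is its only limit. It must start by 30 − 6 = hour 24.
Since load testing (must start by hour 24, minus 1-hour gap → hour 23) depends on it, canary rollout must finish by hour 23. Backing off its 7-hour duration gives a latest start of hour 16.
Smoke testing feeds into canary rollout (must start by hour 16); so smoke testing must finish by hour 16 and therefore start by hour 9.

9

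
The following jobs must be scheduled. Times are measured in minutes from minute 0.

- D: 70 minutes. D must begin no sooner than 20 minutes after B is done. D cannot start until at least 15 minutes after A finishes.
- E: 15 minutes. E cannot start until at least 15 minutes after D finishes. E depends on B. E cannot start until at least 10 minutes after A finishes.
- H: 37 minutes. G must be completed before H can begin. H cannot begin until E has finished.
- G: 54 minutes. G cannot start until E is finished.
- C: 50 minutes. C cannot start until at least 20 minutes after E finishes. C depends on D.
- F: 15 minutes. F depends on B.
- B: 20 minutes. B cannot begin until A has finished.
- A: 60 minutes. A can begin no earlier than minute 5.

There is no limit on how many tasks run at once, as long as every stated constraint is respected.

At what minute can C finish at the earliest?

275

After its own release at minute 5, A can start at minute 5 and finishes at minute 65.
B cannot begin until A (finishes minute 65). It runs from minute 65 to 65 + 20 = minute 85.
For D: B (finishes minute 85, plus 20-minute gap → minute 105); A (finishes minute 65, plus 15-minute gap → minute 80). Taking the maximum gives a start of minute 105, and it finishes at 105 + 70 = minute 175.
E cannot start until D (finishes minute 175, plus 15-minute gap → minute 190); B (finishes minute 85); A (finishes minute 65, plus 10-minute gap → minute 75). The controlling bound is minute 190, so E finishes at 190 + 15 = minute 205.
C cannot start until E (finishes minute 205, plus 20-minute gap → minute 225); D (finishes minute 175). The controlling bound is minute 225, so C finishes at 225 + 50 = minute 275.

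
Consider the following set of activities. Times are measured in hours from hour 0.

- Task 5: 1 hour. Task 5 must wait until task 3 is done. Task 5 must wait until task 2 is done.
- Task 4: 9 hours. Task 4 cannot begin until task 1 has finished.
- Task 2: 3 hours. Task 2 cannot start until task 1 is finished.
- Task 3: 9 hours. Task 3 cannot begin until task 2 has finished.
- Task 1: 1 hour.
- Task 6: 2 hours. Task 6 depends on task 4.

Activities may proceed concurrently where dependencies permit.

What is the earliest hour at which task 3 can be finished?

13

Task 1 has no prerequisites, so it starts at hour 0 and finishes at hour 1.
Task 2 cannot begin until task 1 (finishes hour 1). It runs from hour 1 to 1 + 3 = hour 4.
Task 3 waits on task 2 (finishes hour 4), so it starts at hour 4 and finishes at 4 + 9 = hour 13.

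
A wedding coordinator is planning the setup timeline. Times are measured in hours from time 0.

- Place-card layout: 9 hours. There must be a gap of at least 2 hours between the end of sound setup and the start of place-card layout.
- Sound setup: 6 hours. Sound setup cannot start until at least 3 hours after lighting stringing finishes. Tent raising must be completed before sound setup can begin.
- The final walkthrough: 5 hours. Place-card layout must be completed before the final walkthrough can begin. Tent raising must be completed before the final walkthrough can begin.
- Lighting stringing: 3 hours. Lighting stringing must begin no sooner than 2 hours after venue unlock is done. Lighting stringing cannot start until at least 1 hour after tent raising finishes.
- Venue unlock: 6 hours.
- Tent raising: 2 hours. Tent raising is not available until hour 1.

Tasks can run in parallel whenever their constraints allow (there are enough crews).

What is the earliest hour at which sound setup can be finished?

Tent raising waits on its own release at hour 1, so it starts at hour 1 and finishes at 1 + 2 = hour 3.
Venue unlock has no prerequisites, so it starts at hour 0 and finishes at hour 6.
Lighting stringing has to wait for venue unlock (finishes hour 6, plus 2-hour gap → hour 8); tent raising (finishes hour 3, plus 1-hour gap → hour 4). The latest of these is hour 8, so lighting stringing runs hour 8 to 8 + 3 = hour 11.
Sound setup needs all of lighting stringing (finishes hour 11, plus 3-hour gap → hour 14); tent raising (finishes hour 3). That puts its earliest start at hour 14; it finishes at 14 + 6 = hour 20.

20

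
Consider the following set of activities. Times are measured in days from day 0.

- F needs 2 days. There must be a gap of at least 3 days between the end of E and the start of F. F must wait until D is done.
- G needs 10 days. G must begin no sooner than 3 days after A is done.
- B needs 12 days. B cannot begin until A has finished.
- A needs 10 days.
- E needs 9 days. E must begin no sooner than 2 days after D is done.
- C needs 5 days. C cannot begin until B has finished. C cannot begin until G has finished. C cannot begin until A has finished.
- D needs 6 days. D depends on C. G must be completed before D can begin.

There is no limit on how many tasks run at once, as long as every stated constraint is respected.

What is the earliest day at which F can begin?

A has no prerequisites, so it starts at day 0 and finishes at day 10.
G waits on A (finishes day 10, plus 3-day gap → day 13), so it starts at day 13 and finishes at 13 + 10 = day 23.
After A (finishes day 10), B can start at day 10 and finishes at day 22.
C cannot start until B (finishes day 22); G (finishes day 23); A (finishes day 10). The controlling bound is day 23, so C finishes at 23 + 5 = day 28.
For D: C (finishes day 28); G (finishes day 23). Taking the maximum gives a start of day 28, and it finishes at 28 + 6 = day 34.
After D (finishes day 34, plus 2-day gap → day 36), E can start at day 36 and finishes at day 45.
F waits on E (finishes day 45, plus 3-day gap → day 48); D (finishes day 34). The latest of these is day 48, which is the earliest F can start.

48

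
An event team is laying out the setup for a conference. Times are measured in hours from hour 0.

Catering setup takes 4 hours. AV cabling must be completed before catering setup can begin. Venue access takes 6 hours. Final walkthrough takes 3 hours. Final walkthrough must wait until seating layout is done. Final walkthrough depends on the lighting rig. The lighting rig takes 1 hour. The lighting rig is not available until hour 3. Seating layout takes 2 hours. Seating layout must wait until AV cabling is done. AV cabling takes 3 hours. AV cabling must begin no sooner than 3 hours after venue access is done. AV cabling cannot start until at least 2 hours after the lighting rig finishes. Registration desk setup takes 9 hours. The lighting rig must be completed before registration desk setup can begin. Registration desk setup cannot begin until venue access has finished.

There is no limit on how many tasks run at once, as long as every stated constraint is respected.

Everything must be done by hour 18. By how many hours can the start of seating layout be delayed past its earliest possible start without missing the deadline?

1

After its own release at hour 3, the lighting rig can start at hour 3 and finishes at hour 4.
Venue access can start immediately at hour 0; it finishes at hour 6.
AV cabling needs all of venue access (finishes hour 6, plus 3-hour gap → hour 9); the lighting rig (finishes hour 4, plus 2-hour gap → hour 6). That puts its earliest start at hour 9; it finishes at 9 + 3 = hour 12.
After AV cabling (finishes hour 12), seating layout can start at hour 12 and finishes at hour 14.

Working backward from the deadline:
To finish by hour 18, final walkthrough (duration 3) must start no later than hour 15.
Since final walkthrough (must start by hour 15) depends on it, seating layout must finish by hour 15. Backing off its 2-hour duration gives a latest start of hour 13.
So seating layout can start as early as hour 12 and as late as hour 13, giving 13 − 12 = 1 hour of slack.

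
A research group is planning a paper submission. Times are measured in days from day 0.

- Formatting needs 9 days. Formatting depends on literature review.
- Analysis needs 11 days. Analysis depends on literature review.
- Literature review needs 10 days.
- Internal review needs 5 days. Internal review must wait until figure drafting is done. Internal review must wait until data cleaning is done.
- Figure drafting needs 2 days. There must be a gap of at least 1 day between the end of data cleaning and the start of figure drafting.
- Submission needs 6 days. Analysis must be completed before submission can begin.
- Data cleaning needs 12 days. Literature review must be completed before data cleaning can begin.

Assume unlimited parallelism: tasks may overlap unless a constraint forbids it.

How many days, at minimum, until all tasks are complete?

Nothing blocks literature review, so it runs from day 0 to day 10.
Formatting cannot begin until literature review (finishes day 10). It runs from day 10 to 10 + 9 = day 19.
Analysis cannot begin until literature review (finishes day 10). It runs from day 10 to 10 + 11 = day 21.
Submission cannot begin until analysis (finishes day 21). It runs from day 21 to 21 + 6 = day 27.
Data cleaning cannot begin until literature review (finishes day 10). It runs from day 10 to 10 + 12 = day 22.
Figure drafting waits on data cleaning (finishes day 22, plus 1-day gap → day 23), so it starts at day 23 and finishes at 23 + 2 = day 25.
Internal review needs all of figure drafting (finishes day 25); data cleaning (finishes day 22). That puts its earliest start at day 25; it finishes at 25 + 5 = day 30.
All tasks are finished once the last one completes. Finish times: Literature review at 10, Data cleaning at 22, Analysis at 21, Figure drafting at 25, Internal review at 30, Formatting at 19, Submission at 27. The latest is day 30.

30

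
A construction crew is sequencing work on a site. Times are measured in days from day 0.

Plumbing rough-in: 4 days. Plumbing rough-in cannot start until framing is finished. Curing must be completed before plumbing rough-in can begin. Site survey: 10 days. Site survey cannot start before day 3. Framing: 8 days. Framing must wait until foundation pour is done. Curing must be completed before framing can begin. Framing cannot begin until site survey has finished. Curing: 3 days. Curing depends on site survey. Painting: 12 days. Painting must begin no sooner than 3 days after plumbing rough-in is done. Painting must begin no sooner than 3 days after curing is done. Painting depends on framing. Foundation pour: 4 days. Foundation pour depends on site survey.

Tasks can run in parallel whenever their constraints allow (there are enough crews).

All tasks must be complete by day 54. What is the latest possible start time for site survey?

Painting has no dependents, so it just needs to finish by day 54. Starting by 54 − 12 = day 42 achieves that.
Plumbing rough-in must finish before painting (must start by day 42, minus 3-day gap → day 39). With a 4-day duration, plumbing rough-in must start by 39 − 4 = day 35.
For framing: plumbing rough-in (must start by day 35); painting (must start by day 42). The most restrictive is day 35; with an 8-day duration, framing must start by day 27.
Foundation pour has to be done before framing (must start by day 27). That means finishing by day 27, i.e. starting by 27 − 4 = day 23.
For curing: framing (must start by day 27); plumbing rough-in (must start by day 35); painting (must start by day 42, minus 3-day gap → day 39). The most restrictive is day 27; with a 3-day duration, curing must start by day 24.
For site survey: foundation pour (must start by day 23); curing (must start by day 24); framing (must start by day 27). The most restrictive is day 23; with a 10-day duration, site survey must start by day 13.

13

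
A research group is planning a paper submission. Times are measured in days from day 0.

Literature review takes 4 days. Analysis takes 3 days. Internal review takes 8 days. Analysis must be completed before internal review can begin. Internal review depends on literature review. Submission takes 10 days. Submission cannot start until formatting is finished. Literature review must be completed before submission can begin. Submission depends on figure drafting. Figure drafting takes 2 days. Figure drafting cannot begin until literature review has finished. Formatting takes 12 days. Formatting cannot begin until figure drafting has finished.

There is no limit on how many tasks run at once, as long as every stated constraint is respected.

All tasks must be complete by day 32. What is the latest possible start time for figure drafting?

8

Submission has no dependents, so it just needs to finish by day 32. Starting by 32 − 10 = day 22 achieves that.
Formatting has to be done before submission (must start by day 22). That means finishing by day 22, i.e. starting by 22 − 12 = day 10.
Figure drafting must finish in time for formatting (must start by day 10); submission (must start by day 22). The tightest is day 10, so figure drafting must start by 10 − 2 = day 8.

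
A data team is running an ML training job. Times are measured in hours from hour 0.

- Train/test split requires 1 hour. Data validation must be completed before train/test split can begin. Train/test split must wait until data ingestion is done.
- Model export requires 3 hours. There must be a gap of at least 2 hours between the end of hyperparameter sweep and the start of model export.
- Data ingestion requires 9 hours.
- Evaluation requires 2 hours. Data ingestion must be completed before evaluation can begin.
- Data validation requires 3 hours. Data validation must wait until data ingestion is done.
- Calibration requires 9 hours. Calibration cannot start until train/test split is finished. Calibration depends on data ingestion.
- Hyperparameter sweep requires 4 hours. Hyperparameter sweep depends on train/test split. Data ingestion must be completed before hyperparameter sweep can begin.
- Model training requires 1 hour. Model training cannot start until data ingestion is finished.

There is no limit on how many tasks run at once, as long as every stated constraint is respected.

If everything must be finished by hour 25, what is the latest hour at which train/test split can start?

15

To finish by hour 25, model export (duration 3) must start no later than hour 22.
Hyperparameter sweep has to be done before model export (must start by hour 22, minus 2-hour gap → hour 20). That means finishing by hour 20, i.e. starting by 20 − 4 = hour 16.
Nothing follows calibration; the deadline of hour 25 is its only limit. It must start by 25 − 9 = hour 16.
For train/test split: hyperparameter sweep (must start by hour 16); calibration (must start by hour 16). The most restrictive is hour 16; with a 1-hour duration, train/test split must start by hour 15.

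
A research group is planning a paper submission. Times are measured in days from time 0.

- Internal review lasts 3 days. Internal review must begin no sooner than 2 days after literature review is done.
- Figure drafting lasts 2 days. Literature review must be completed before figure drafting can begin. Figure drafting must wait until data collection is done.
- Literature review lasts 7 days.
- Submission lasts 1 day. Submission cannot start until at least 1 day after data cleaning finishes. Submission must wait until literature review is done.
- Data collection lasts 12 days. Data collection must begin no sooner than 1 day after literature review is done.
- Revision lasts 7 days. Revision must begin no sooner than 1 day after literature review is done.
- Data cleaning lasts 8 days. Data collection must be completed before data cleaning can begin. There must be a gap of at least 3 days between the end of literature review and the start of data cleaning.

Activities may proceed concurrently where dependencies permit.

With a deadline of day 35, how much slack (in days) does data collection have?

Literature review has no prerequisites, so it starts at day 0 and finishes at day 7.
After literature review (finishes day 7, plus 1-day gap → day 8), data collection can start at day 8 and finishes at day 20.

Working backward from the deadline:
Submission must finish by day 35; it takes 1 day, so it must start by 35 − 1 = day 34.
Data cleaning has to be done before submission (must start by day 34, minus 1-day gap → day 33). That means finishing by day 33, i.e. starting by 33 − 8 = day 25.
Figure drafting has no dependents, so it just needs to finish by day 35. Starting by 35 − 2 = day 33 achieves that.
For data collection: data cleaning (must start by day 25); figure drafting (must start by day 33). The most restrictive is day 25; with a 12-day duration, data collection must start by day 13.
So data collection can start as early as day 8 and as late as day 13, giving 13 − 8 = 5 days of slack.

5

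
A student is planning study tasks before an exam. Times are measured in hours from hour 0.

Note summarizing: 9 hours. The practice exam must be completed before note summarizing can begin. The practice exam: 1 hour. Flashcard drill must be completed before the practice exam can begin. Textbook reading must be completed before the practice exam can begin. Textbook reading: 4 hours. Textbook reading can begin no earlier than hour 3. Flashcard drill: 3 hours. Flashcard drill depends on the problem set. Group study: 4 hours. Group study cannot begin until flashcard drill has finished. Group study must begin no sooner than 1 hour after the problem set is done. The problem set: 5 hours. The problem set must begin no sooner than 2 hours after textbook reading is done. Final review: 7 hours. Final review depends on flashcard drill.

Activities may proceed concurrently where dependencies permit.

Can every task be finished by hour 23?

No

Textbook reading waits on its own release at hour 3, so it starts at hour 3 and finishes at 3 + 4 = hour 7.
The problem set waits on textbook reading (finishes hour 7, plus 2-hour gap → hour 9), so it starts at hour 9 and finishes at 9 + 5 = hour 14.
Flashcard drill cannot begin until the problem set (finishes hour 14). It runs from hour 14 to 14 + 3 = hour 17.
Final review waits on flashcard drill (finishes hour 17), so it starts at hour 17 and finishes at 17 + 7 = hour 24.
For group study: flashcard drill (finishes hour 17); the problem set (finishes hour 14, plus 1-hour gap → hour 15). Taking the maximum gives a start of hour 17, and it finishes at 17 + 4 = hour 21.
The practice exam has to wait for flashcard drill (finishes hour 17); textbook reading (finishes hour 7). The latest of these is hour 17, so the practice exam runs hour 17 to 17 + 1 = hour 18.
After the practice exam (finishes hour 18), note summarizing can start at hour 18 and finishes at hour 27.
The earliest everything can be done is hour 27, which is after the deadline of 23, so it is not possible.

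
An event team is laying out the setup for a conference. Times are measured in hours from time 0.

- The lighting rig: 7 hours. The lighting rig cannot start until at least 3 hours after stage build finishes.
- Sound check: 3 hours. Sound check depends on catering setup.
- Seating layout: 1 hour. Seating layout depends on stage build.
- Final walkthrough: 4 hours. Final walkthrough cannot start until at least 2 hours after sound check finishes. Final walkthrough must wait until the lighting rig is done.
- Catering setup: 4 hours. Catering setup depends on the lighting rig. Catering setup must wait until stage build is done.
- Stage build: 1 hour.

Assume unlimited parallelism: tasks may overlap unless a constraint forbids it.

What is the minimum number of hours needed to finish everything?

Stage build can start immediately at hour 0; it finishes at hour 1.
Seating layout cannot begin until stage build (finishes hour 1). It runs from hour 1 to 1 + 1 = hour 2.
The lighting rig waits on stage build (finishes hour 1, plus 3-hour gap → hour 4), so it starts at hour 4 and finishes at 4 + 7 = hour 11.
Catering setup cannot start until the lighting rig (finishes hour 11); stage build (finishes hour 1). The controlling bound is hour 11, so catering setup finishes at 11 + 4 = hour 15.
Sound check waits on catering setup (finishes hour 15), so it starts at hour 15 and finishes at 15 + 3 = hour 18.
For final walkthrough: sound check (finishes hour 18, plus 2-hour gap → hour 20); the lighting rig (finishes hour 11). Taking the maximum gives a start of hour 20, and it finishes at 20 + 4 = hour 24.
All tasks are finished once the last one completes. Finish times: Stage build at 1, The lighting rig at 11, Seating layout at 2, Catering setup at 15, Sound check at 18, Final walkthrough at 24. The latest is hour 24.

24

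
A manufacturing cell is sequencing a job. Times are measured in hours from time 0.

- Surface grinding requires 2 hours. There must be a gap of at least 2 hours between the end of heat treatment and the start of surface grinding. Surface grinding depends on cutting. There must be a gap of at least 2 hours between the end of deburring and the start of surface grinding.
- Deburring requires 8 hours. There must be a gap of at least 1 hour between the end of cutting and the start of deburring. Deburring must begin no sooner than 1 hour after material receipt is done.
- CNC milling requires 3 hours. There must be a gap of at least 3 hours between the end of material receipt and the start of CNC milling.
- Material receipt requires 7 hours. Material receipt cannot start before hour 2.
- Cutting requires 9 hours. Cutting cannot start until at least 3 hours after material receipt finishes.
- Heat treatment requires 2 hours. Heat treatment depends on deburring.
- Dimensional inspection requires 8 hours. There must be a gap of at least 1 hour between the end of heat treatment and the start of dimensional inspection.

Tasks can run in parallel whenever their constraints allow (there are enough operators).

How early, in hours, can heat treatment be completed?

32

Material receipt waits on its own release at hour 2, so it starts at hour 2 and finishes at 2 + 7 = hour 9.
Cutting cannot begin until material receipt (finishes hour 9, plus 3-hour gap → hour 12). It runs from hour 12 to 12 + 9 = hour 21.
Deburring has to wait for cutting (finishes hour 21, plus 1-hour gap → hour 22); material receipt (finishes hour 9, plus 1-hour gap → hour 10). The latest of these is hour 22, so deburring runs hour 22 to 22 + 8 = hour 30.
Heat treatment cannot begin until deburring (finishes hour 30). It runs from hour 30 to 30 + 2 = hour 32.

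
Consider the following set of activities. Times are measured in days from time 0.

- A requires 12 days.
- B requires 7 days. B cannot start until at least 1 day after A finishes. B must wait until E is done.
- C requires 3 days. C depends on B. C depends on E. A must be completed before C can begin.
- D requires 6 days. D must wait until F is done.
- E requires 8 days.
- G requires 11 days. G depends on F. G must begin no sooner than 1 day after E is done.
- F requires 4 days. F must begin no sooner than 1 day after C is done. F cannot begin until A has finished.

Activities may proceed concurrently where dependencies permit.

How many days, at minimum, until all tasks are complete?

E has no prerequisites, so it starts at day 0 and finishes at day 8.
A has no prerequisites, so it starts at day 0 and finishes at day 12.
B cannot start until A (finishes day 12, plus 1-day gap → day 13); E (finishes day 8). The controlling bound is day 13, so B finishes at 13 + 7 = day 20.
C needs all of B (finishes day 20); E (finishes day 8); A (finishes day 12). That puts its earliest start at day 20; it finishes at 20 + 3 = day 23.
F cannot start until C (finishes day 23, plus 1-day gap → day 24); A (finishes day 12). The controlling bound is day 24, so F finishes at 24 + 4 = day 28.
G needs all of F (finishes day 28); E (finishes day 8, plus 1-day gap → day 9). That puts its earliest start at day 28; it finishes at 28 + 11 = day 39.
D cannot begin until F (finishes day 28). It runs from day 28 to 28 + 6 = day 34.
All tasks are finished once the last one completes. Finish times: A at 12, B at 20, C at 23, D at 34, E at 8, F at 28, G at 39. The latest is day 39.

39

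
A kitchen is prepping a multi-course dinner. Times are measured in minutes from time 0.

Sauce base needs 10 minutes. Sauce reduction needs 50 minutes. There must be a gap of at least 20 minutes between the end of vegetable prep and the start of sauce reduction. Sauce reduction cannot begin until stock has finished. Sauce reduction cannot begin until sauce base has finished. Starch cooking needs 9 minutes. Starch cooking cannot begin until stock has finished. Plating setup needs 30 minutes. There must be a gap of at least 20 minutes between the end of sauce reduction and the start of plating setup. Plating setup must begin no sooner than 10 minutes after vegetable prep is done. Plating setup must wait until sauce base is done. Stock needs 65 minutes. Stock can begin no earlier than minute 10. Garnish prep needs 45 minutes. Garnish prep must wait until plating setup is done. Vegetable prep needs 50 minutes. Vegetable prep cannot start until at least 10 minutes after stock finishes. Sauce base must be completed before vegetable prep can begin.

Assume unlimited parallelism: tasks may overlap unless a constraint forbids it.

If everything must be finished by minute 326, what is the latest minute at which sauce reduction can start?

181

Garnish prep must finish by minute 326; it takes 45 minutes, so it must start by 326 − 45 = minute 281.
Since garnish prep (must start by minute 281) depends on it, plating setup must finish by minute 281. Backing off its 30-minute duration gives a latest start of minute 251.
Sauce reduction must finish before plating setup (must start by minute 251, minus 20-minute gap → minute 231). With a 50-minute duration, sauce reduction must start by 231 − 50 = minute 181.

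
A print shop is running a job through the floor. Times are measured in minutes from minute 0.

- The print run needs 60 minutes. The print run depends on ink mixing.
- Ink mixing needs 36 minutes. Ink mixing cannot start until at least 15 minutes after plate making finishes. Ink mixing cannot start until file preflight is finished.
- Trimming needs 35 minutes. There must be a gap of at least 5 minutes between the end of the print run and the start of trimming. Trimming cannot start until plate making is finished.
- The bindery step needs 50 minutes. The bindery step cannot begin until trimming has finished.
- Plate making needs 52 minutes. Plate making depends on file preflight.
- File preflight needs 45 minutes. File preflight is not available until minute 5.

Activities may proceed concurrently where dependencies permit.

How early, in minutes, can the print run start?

153

After its own release at minute 5, file preflight can start at minute 5 and finishes at minute 50.
After file preflight (finishes minute 50), plate making can start at minute 50 and finishes at minute 102.
For ink mixing: plate making (finishes minute 102, plus 15-minute gap → minute 117); file preflight (finishes minute 50). Taking the maximum gives a start of minute 117, and it finishes at 117 + 36 = minute 153.
The print run waits on ink mixing (finishes minute 153), so the earliest it can start is minute 153.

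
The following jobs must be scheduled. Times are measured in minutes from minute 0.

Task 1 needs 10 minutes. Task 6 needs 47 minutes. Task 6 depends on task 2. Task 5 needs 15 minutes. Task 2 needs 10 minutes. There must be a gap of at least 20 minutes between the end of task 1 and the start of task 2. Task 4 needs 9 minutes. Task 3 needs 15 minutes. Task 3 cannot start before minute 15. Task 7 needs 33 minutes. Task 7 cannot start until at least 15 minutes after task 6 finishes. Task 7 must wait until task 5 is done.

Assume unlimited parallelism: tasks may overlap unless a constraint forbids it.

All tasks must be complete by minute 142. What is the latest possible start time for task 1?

7

Nothing follows task 7; the deadline of minute 142 is its only limit. It must start by 142 − 33 = minute 109.
Task 6 has to be done before task 7 (must start by minute 109, minus 15-minute gap → minute 94). That means finishing by minute 94, i.e. starting by 94 − 47 = minute 47.
Task 2 has to be done before task 6 (must start by minute 47). That means finishing by minute 47, i.e. starting by 47 − 10 = minute 37.
Since task 2 (must start by minute 37, minus 20-minute gap → minute 17) depends on it, task 1 must finish by minute 17. Backing off its 10-minute duration gives a latest start of minute 7.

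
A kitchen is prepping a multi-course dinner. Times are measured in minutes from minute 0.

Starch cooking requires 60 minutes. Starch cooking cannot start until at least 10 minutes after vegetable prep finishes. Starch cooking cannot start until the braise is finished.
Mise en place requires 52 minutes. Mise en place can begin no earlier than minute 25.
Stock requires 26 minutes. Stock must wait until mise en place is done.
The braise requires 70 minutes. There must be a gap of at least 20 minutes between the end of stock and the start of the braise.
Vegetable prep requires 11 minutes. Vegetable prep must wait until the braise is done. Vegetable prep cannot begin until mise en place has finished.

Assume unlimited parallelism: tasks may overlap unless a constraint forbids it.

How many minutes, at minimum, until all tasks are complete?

Mise en place cannot begin until its own release at minute 25. It runs from minute 25 to 25 + 52 = minute 77.
Stock waits on mise en place (finishes minute 77), so it starts at minute 77 and finishes at 77 + 26 = minute 103.
The braise waits on stock (finishes minute 103, plus 20-minute gap → minute 123), so it starts at minute 123 and finishes at 123 + 70 = minute 193.
Vegetable prep cannot start until the braise (finishes minute 193); mise en place (finishes minute 77). The controlling bound is minute 193, so vegetable prep finishes at 193 + 11 = minute 204.
Starch cooking cannot start until vegetable prep (finishes minute 204, plus 10-minute gap → minute 214); the braise (finishes minute 193). The controlling bound is minute 214, so starch cooking finishes at 214 + 60 = minute 274.
All tasks are finished once the last one completes. Finish times: Mise en place at 77, Stock at 103, The braise at 193, Vegetable prep at 204, Starch cooking at 274. The latest is minute 274.

274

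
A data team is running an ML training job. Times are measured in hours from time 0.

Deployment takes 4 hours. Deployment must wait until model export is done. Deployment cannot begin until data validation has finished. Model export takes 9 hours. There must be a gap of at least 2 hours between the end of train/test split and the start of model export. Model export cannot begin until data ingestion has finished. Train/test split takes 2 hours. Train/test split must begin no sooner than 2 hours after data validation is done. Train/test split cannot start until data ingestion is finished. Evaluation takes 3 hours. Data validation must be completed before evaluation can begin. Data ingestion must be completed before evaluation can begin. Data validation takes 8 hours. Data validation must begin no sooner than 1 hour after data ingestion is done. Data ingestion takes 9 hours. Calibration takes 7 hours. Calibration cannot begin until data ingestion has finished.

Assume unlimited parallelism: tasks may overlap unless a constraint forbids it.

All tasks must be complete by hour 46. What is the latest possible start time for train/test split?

Deployment has no dependents, so it just needs to finish by hour 46. Starting by 46 − 4 = hour 42 achieves that.
Model export must finish before deployment (must start by hour 42). With a 9-hour duration, model export must start by 42 − 9 = hour 33.
Train/test split feeds into model export (must start by hour 33, minus 2-hour gap → hour 31); so train/test split must finish by hour 31 and therefore start by hour 29.

29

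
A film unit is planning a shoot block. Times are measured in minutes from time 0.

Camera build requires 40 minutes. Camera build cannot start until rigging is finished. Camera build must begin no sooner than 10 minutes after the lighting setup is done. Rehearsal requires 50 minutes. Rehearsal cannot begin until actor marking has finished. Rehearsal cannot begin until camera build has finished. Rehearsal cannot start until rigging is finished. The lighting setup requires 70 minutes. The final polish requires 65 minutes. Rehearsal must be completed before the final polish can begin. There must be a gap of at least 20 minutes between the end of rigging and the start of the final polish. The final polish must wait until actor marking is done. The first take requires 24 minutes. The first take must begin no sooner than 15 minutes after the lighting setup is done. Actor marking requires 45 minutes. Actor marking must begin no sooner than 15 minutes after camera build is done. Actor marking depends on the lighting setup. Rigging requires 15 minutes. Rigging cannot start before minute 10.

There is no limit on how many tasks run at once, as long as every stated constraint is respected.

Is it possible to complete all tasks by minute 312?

Nothing blocks the lighting setup, so it runs from minute 0 to minute 70.
After the lighting setup (finishes minute 70, plus 15-minute gap → minute 85), the first take can start at minute 85 and finishes at minute 109.
Rigging cannot begin until its own release at minute 10. It runs from minute 10 to 10 + 15 = minute 25.
Camera build needs all of rigging (finishes minute 25); the lighting setup (finishes minute 70, plus 10-minute gap → minute 80). That puts its earliest start at minute 80; it finishes at 80 + 40 = minute 120.
For actor marking: camera build (finishes minute 120, plus 15-minute gap → minute 135); the lighting setup (finishes minute 70). Taking the maximum gives a start of minute 135, and it finishes at 135 + 45 = minute 180.
Rehearsal needs all of actor marking (finishes minute 180); camera build (finishes minute 120); rigging (finishes minute 25). That puts its earliest start at minute 180; it finishes at 180 + 50 = minute 230.
The final polish has to wait for rehearsal (finishes minute 230); rigging (finishes minute 25, plus 20-minute gap → minute 45); actor marking (finishes minute 180). The latest of these is minute 230, so the final polish runs minute 230 to 230 + 65 = minute 295.
Every task is finished by minute 295, which is no later than the deadline of 312, so the schedule is feasible.

Yes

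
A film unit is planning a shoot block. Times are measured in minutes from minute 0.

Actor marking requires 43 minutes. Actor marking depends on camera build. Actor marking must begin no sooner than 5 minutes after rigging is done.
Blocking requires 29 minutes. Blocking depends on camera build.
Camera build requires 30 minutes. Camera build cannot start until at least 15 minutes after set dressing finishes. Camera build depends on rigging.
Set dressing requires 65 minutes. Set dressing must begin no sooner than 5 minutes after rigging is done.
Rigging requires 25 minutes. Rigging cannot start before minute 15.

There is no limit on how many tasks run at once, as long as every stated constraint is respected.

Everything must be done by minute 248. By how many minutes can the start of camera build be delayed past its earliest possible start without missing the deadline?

Rigging cannot begin until its own release at minute 15. It runs from minute 15 to 15 + 25 = minute 40.
Set dressing waits on rigging (finishes minute 40, plus 5-minute gap → minute 45), so it starts at minute 45 and finishes at 45 + 65 = minute 110.
Camera build has to wait for set dressing (finishes minute 110, plus 15-minute gap → minute 125); rigging (finishes minute 40). The latest of these is minute 125, so camera build runs minute 125 to 125 + 30 = minute 155.

Working backward from the deadline:
Nothing follows blocking; the deadline of minute 248 is its only limit. It must start by 248 − 29 = minute 219.
To finish by minute 248, actor marking (duration 43) must start no later than minute 205.
Camera build has several dependents: blocking (must start by minute 219); actor marking (must start by minute 205). The earliest of those limits is minute 205, so camera build must start by 205 − 30 = minute 175.
So camera build can start as early as minute 125 and as late as minute 175, giving 175 − 125 = 50 minutes of slack.

50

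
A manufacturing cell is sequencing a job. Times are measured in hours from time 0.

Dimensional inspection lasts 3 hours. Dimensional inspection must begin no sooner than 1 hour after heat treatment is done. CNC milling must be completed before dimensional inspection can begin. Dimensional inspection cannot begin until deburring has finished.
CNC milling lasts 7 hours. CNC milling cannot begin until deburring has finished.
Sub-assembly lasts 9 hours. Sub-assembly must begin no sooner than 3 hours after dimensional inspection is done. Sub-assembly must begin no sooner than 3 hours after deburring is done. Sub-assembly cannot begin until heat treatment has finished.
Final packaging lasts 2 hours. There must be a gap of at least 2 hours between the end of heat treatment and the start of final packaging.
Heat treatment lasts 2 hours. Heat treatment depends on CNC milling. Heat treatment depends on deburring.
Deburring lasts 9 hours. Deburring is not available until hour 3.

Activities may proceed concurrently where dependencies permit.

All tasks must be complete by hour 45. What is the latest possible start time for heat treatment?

27

Nothing follows sub-assembly; the deadline of hour 45 is its only limit. It must start by 45 − 9 = hour 36.
Dimensional inspection has to be done before sub-assembly (must start by hour 36, minus 3-hour gap → hour 33). That means finishing by hour 33, i.e. starting by 33 − 3 = hour 30.
Nothing follows final packaging; the deadline of hour 45 is its only limit. It must start by 45 − 2 = hour 43.
For heat treatment: dimensional inspection (must start by hour 30, minus 1-hour gap → hour 29); sub-assembly (must start by hour 36); final packaging (must start by hour 43, minus 2-hour gap → hour 41). The most restrictive is hour 29; with a 2-hour duration, heat treatment must start by hour 27.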